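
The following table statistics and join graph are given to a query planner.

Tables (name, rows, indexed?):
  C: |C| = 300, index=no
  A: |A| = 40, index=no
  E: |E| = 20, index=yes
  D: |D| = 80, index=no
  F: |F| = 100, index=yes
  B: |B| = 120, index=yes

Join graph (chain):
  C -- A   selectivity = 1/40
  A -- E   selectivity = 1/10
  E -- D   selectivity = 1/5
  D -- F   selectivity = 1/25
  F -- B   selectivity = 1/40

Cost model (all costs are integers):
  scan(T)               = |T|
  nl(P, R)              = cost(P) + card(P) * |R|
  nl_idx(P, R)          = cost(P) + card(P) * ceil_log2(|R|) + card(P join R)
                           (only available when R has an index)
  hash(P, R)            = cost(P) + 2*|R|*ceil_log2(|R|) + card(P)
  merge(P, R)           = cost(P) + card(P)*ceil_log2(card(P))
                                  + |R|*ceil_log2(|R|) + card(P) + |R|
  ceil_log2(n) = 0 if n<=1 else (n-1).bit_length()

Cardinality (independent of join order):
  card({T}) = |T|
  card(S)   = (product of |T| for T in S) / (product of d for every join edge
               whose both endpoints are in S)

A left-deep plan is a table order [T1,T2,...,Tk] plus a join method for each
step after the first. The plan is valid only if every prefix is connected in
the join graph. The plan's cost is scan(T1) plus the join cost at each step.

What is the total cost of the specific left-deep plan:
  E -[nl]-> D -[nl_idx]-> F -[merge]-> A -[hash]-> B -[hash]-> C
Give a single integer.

step 1: scan E: cost=20, card=20
step 2: join D via nl
    card(P join D) = 20*80/(5) = 320
    cost = 20 + 20*80 = 1620
step 3: join F via nl_idx
    card(P join F) = 320*100/(25) = 1280
    cost = 1620 + 320*7 + 1280 = 5140
step 4: join A via merge
    card(P join A) = 1280*40/(10) = 5120
    cost = 5140 + 1280*11 + 40*6 + 1280 + 40 = 20780
step 5: join B via hash
    card(P join B) = 5120*120/(40) = 15360
    cost = 20780 + 2*120*7 + 5120 = 27580
step 6: join C via hash
    card(P join C) = 15360*300/(40) = 115200
    cost = 27580 + 2*300*9 + 15360 = 48340

48340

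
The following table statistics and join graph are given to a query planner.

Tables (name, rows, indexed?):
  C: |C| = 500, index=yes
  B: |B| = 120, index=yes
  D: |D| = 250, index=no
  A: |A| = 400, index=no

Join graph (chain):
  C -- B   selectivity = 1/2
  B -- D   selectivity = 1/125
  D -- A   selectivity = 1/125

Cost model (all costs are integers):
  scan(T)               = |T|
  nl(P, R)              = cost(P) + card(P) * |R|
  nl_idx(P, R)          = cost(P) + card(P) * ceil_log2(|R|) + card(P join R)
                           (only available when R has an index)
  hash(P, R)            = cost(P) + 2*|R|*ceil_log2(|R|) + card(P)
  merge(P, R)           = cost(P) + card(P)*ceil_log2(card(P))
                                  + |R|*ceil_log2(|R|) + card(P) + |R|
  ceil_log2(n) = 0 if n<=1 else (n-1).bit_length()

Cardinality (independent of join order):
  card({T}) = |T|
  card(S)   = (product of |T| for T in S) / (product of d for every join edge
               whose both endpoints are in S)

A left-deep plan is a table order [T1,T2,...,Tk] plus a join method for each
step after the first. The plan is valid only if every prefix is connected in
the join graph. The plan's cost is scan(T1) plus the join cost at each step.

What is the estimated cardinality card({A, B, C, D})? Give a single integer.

Tables in S: A(400), B(120), C(500), D(250)
Edges inside S: C-B(d=2), B-D(d=125), D-A(d=125)
numerator = 400 * 120 * 500 * 250 = 6000000000
denominator = 2 * 125 * 125 = 31250
card(S) = 6000000000 / 31250 = 192000

192000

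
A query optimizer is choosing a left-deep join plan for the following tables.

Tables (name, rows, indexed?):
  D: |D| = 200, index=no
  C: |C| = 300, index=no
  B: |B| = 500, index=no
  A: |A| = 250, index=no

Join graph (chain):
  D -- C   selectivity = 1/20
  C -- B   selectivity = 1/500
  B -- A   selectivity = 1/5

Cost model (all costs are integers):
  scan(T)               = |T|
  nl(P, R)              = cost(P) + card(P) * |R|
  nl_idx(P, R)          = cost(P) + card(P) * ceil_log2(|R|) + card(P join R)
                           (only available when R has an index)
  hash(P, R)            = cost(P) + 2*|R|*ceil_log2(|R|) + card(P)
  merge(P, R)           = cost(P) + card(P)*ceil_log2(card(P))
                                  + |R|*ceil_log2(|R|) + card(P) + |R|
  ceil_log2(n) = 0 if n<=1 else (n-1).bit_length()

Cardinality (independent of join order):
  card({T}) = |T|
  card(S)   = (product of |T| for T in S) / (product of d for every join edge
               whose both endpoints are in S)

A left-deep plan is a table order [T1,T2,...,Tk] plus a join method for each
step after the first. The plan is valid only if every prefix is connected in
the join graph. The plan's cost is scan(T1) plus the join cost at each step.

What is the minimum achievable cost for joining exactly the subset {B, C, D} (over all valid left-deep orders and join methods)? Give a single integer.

Selinger DP over subsets of {B,C,D}:
  {D}: scan cost=200, card=200
  {C}: scan cost=300, card=300
  {B}: scan cost=500, card=500
  {CD}: card=3000; try (D,hash)→3800, (C,merge)→5000, (D,merge)→5100, (C,hash)→5800, (C,nl)→60200, (D,nl)→60300; best=3800 via (D,hash)
  {BC}: card=300; try (C,hash)→6400, (B,merge)→8300, (C,merge)→8500, (B,hash)→9600, (B,nl)→150300, (C,nl)→150500; best=6400 via (C,hash)
  {BCD}: card=3000; try (D,hash)→9900, (D,merge)→11200, (B,hash)→15800, (B,merge)→47800, (D,nl)→66400, (B,nl)→1503800; best=9900 via (D,hash)

9900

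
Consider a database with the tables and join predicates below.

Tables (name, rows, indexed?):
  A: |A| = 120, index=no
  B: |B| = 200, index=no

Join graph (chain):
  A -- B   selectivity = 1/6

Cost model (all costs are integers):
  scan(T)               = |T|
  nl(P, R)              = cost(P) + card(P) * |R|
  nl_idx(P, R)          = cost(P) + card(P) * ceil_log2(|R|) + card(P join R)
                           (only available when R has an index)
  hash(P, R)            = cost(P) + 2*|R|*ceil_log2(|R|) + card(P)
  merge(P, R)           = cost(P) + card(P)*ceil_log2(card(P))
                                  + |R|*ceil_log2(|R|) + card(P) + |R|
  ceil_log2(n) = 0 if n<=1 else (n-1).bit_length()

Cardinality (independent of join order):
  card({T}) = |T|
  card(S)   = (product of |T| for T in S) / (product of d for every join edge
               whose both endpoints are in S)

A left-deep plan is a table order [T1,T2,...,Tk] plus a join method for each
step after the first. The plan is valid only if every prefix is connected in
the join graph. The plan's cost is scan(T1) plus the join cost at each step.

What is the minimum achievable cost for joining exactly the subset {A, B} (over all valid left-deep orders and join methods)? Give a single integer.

Selinger DP over subsets of {A,B}:
  {A}: scan cost=120, card=120
  {B}: scan cost=200, card=200
  {AB}: card=4000; try (A,hash)→2080, (B,merge)→2880, (A,merge)→2960, (B,hash)→3440, (B,nl)→24120, (A,nl)→24200; best=2080 via (A,hash)

2080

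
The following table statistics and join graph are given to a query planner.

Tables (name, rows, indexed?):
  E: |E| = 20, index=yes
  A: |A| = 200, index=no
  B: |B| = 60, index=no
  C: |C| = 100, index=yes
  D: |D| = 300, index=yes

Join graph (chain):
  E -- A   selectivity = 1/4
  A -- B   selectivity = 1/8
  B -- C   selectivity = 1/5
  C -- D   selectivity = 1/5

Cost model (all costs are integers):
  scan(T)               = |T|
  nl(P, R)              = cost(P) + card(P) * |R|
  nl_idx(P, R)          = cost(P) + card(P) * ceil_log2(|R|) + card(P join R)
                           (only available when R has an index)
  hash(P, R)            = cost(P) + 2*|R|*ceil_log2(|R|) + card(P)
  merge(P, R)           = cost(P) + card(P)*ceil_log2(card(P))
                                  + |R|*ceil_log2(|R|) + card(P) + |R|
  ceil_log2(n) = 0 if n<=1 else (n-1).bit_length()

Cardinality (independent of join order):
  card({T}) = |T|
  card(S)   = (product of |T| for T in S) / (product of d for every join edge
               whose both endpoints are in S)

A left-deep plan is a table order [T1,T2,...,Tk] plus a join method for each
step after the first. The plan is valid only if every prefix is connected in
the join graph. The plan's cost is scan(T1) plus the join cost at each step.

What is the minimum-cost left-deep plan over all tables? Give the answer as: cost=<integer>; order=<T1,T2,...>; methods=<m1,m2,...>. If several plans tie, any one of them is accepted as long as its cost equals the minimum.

cost=166620; order=A,E,B,C,D; methods=hash,hash,hash,hash

Selinger DP (subsets sized 1..n):
  {E}: scan cost=20, card=20
  {A}: scan cost=200, card=200
  {B}: scan cost=60, card=60
  {C}: scan cost=100, card=100
  {D}: scan cost=300, card=300
  {AE}: card=1000; try (E,hash)→600, (A,merge)→1940, (E,merge)→2120, (E,nl_idx)→2200, (A,hash)→3240, (A,nl)→4020 …(+1); best=600 via (E,hash)
  {AB}: card=1500; try (B,hash)→1120, (A,merge)→2280, (B,merge)→2420, (A,hash)→3320, (A,nl)→12060, (B,nl)→12200; best=1120 via (B,hash)
  {BC}: card=1200; try (B,hash)→920, (C,merge)→1280, (B,merge)→1320, (C,hash)→1520, (C,nl_idx)→1680, (C,nl)→6060 …(+1); best=920 via (B,hash)
  {CD}: card=6000; try (C,hash)→2000, (D,merge)→3900, (C,merge)→4100, (D,hash)→5600, (D,nl_idx)→7000, (C,nl_idx)→8400 …(+2); best=2000 via (C,hash)
  {ABE}: card=7500; try (B,hash)→2320, (E,hash)→2820, (B,merge)→12020, (E,nl_idx)→16120, (E,merge)→19240, (E,nl)→31120 …(+1); best=2320 via (B,hash)
  {ABC}: card=30000; try (C,hash)→4020, (A,hash)→5320, (A,merge)→17120, (C,merge)→19920, (C,nl_idx)→41620, (C,nl)→151120 …(+1); best=4020 via (C,hash)
  {BCD}: card=72000; try (D,hash)→7520, (B,hash)→8720, (D,merge)→18320, (D,nl_idx)→83720, (B,merge)→86420, (D,nl)→360920 …(+1); best=7520 via (D,hash)
  {ABCE}: card=150000; try (C,hash)→11220, (E,hash)→34220, (C,merge)→108120, (C,nl_idx)→204820, (E,nl_idx)→304020, (E,merge)→484140 …(+2); best=11220 via (C,hash)
  {ABCD}: card=1800000; try (D,hash)→39420, (A,hash)→82720, (D,merge)→487020, (A,merge)→1305320, (D,nl_idx)→2074020, (D,nl)→9004020 …(+1); best=39420 via (D,hash)
  {ABCDE}: card=9000000; try (D,hash)→166620, (E,hash)→1839620, (D,merge)→2864220, (D,nl_idx)→10361220, (E,nl_idx)→18039420, (E,nl)→36039420 …(+2); best=166620 via (D,hash)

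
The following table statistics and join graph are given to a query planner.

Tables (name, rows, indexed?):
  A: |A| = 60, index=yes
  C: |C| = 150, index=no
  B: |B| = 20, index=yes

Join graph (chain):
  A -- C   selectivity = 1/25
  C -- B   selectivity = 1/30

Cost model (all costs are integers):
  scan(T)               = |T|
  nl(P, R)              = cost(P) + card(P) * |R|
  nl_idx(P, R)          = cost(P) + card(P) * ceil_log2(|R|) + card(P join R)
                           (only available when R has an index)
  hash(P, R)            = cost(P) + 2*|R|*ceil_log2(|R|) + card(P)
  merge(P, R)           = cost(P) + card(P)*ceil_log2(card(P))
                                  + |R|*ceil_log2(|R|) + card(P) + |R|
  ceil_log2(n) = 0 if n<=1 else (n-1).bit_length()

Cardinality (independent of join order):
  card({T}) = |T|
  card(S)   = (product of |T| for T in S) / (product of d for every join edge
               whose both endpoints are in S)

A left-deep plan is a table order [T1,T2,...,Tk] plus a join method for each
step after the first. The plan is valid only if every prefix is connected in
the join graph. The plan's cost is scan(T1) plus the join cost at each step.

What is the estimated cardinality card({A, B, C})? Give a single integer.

240

Tables in S: A(60), B(20), C(150)
Edges inside S: A-C(d=25), C-B(d=30)
numerator = 60 * 20 * 150 = 180000
denominator = 25 * 30 = 750
card(S) = 180000 / 750 = 240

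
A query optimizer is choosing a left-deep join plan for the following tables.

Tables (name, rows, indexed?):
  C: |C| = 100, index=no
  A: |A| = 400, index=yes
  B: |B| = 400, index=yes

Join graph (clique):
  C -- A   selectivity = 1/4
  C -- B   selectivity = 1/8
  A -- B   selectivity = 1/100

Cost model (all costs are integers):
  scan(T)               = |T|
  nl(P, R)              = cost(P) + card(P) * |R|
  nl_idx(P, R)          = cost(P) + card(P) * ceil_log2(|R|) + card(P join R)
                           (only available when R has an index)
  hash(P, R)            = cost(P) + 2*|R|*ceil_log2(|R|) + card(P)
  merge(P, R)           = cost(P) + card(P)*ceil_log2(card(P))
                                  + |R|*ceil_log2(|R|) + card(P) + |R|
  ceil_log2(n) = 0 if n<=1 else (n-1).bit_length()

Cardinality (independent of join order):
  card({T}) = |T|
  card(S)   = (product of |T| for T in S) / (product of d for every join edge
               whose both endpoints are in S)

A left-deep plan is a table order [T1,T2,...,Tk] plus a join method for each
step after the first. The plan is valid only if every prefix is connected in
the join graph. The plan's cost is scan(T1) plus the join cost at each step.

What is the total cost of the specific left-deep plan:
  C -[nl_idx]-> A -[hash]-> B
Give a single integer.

28200

step 1: scan C: cost=100, card=100
step 2: join A via nl_idx
    card(P join A) = 100*400/(4) = 10000
    cost = 100 + 100*9 + 10000 = 11000
step 3: join B via hash
    card(P join B) = 10000*400/(8*100) = 5000
    cost = 11000 + 2*400*9 + 10000 = 28200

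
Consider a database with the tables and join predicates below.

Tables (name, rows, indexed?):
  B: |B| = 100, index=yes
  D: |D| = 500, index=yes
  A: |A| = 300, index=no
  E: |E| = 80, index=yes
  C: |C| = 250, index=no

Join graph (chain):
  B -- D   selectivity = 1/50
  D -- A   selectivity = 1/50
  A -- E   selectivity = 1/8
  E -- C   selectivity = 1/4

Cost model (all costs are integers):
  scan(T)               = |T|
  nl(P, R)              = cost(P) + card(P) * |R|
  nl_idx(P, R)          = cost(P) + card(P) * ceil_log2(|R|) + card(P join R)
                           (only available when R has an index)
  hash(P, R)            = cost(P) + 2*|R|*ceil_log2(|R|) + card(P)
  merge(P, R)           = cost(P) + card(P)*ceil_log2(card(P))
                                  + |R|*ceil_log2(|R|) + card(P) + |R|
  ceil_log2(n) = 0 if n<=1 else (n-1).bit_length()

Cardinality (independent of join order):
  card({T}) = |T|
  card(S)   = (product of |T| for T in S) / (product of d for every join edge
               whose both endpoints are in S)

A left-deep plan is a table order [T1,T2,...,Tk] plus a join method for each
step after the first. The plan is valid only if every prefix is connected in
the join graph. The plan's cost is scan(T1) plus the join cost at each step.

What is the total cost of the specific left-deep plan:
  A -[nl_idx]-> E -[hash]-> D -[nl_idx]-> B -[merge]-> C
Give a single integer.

step 1: scan A: cost=300, card=300
step 2: join E via nl_idx
    card(P join E) = 300*80/(8) = 3000
    cost = 300 + 300*7 + 3000 = 5400
step 3: join D via hash
    card(P join D) = 3000*500/(50) = 30000
    cost = 5400 + 2*500*9 + 3000 = 17400
step 4: join B via nl_idx
    card(P join B) = 30000*100/(50) = 60000
    cost = 17400 + 30000*7 + 60000 = 287400
step 5: join C via merge
    card(P join C) = 60000*250/(4) = 3750000
    cost = 287400 + 60000*16 + 250*8 + 60000 + 250 = 1309650

1309650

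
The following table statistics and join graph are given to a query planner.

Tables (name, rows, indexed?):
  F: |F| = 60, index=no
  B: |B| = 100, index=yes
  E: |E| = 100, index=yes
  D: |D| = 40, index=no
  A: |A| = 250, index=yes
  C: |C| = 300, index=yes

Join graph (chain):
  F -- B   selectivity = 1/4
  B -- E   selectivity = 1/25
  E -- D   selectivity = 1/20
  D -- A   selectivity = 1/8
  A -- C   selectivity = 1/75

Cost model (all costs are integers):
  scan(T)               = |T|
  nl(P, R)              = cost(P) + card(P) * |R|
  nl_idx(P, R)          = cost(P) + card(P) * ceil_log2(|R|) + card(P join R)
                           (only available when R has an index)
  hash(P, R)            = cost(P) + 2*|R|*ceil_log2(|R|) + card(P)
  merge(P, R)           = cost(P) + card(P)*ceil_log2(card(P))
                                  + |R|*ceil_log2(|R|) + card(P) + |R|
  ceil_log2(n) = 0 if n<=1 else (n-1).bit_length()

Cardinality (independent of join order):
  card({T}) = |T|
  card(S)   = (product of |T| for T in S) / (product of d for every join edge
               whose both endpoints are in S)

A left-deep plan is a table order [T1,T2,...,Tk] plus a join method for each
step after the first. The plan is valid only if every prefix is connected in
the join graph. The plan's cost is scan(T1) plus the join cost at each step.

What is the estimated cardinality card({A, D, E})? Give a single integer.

Tables in S: A(250), D(40), E(100)
Edges inside S: E-D(d=20), D-A(d=8)
numerator = 250 * 40 * 100 = 1000000
denominator = 20 * 8 = 160
card(S) = 1000000 / 160 = 6250

6250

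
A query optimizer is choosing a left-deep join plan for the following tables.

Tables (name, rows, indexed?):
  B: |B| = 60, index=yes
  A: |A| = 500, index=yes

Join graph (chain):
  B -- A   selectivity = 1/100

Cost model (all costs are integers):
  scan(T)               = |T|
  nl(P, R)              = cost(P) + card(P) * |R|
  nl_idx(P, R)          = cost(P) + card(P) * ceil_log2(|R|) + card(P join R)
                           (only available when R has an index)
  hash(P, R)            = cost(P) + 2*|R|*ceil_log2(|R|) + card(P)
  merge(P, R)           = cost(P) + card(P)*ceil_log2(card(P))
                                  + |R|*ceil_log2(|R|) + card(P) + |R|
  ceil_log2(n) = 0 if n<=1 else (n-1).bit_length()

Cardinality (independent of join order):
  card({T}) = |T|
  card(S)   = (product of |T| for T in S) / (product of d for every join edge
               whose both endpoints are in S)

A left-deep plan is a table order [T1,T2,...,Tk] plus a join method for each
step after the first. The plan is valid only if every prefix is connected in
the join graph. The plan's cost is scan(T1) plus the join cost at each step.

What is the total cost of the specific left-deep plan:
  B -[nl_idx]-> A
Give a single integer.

step 1: scan B: cost=60, card=60
step 2: join A via nl_idx
    card(P join A) = 60*500/(100) = 300
    cost = 60 + 60*9 + 300 = 900

900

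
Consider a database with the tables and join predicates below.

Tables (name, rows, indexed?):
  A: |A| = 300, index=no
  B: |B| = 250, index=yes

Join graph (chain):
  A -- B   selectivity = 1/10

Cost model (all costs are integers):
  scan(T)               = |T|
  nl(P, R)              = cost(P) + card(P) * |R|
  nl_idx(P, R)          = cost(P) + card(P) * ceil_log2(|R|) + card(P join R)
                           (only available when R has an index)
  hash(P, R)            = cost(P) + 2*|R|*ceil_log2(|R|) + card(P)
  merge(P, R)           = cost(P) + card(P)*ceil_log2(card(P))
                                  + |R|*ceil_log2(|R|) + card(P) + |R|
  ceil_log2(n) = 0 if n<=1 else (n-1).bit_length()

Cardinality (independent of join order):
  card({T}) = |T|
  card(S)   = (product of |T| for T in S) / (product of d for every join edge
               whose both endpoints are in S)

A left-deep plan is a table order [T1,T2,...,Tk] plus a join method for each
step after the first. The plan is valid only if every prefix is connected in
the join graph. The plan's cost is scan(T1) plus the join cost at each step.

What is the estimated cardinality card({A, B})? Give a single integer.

Tables in S: A(300), B(250)
Edges inside S: A-B(d=10)
numerator = 300 * 250 = 75000
denominator = 10 = 10
card(S) = 75000 / 10 = 7500

7500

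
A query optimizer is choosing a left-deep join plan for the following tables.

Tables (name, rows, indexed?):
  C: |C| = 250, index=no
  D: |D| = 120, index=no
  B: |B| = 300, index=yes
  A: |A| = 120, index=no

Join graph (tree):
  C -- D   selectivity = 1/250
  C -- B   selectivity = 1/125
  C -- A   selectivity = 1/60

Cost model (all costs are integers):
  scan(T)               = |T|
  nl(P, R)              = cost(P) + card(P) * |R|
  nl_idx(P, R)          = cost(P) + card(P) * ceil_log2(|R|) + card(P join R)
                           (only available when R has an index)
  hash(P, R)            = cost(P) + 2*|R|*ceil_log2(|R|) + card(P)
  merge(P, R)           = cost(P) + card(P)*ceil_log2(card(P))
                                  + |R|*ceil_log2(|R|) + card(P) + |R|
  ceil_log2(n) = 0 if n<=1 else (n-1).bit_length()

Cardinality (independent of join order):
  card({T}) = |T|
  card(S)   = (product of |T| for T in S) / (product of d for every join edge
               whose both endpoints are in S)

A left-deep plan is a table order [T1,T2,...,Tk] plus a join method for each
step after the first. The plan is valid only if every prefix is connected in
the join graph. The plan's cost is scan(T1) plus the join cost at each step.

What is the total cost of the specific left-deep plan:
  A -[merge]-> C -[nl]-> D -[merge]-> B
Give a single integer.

68490

step 1: scan A: cost=120, card=120
step 2: join C via merge
    card(P join C) = 120*250/(60) = 500
    cost = 120 + 120*7 + 250*8 + 120 + 250 = 3330
step 3: join D via nl
    card(P join D) = 500*120/(250) = 240
    cost = 3330 + 500*120 = 63330
step 4: join B via merge
    card(P join B) = 240*300/(125) = 576
    cost = 63330 + 240*8 + 300*9 + 240 + 300 = 68490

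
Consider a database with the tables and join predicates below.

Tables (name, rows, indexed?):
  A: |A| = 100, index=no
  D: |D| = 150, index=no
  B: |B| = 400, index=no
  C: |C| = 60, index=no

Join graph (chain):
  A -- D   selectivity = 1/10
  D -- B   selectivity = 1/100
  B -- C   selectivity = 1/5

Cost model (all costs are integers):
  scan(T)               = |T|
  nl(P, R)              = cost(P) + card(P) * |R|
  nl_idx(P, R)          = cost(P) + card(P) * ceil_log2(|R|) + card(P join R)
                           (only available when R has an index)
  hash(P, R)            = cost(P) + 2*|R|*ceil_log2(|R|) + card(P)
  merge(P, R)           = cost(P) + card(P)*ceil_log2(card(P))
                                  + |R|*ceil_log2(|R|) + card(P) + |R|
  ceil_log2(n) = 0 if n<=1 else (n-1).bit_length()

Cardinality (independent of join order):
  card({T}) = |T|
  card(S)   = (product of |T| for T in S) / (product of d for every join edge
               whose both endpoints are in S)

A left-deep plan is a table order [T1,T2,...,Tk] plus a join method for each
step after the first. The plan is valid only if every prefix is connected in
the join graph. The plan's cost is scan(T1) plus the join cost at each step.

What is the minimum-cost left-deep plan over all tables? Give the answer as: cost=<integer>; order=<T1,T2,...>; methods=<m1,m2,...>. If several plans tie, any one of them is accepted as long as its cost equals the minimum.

cost=11920; order=B,D,A,C; methods=hash,hash,hash

Selinger DP (subsets sized 1..n):
  {A}: scan cost=100, card=100
  {D}: scan cost=150, card=150
  {B}: scan cost=400, card=400
  {C}: scan cost=60, card=60
  {AD}: card=1500; try (A,hash)→1700, (D,merge)→2250, (A,merge)→2300, (D,hash)→2600, (D,nl)→15100, (A,nl)→15150; best=1700 via (A,hash)
  {BD}: card=600; try (D,hash)→3200, (B,merge)→5500, (D,merge)→5750, (B,hash)→7500, (B,nl)→60150, (D,nl)→60400; best=3200 via (D,hash)
  {BC}: card=4800; try (C,hash)→1520, (B,merge)→4480, (C,merge)→4820, (B,hash)→7320, (B,nl)→24060, (C,nl)→24400; best=1520 via (C,hash)
  {ABD}: card=6000; try (A,hash)→5200, (B,hash)→10400, (A,merge)→10600, (B,merge)→23700, (A,nl)→63200, (B,nl)→601700; best=5200 via (A,hash)
  {BCD}: card=7200; try (C,hash)→4520, (D,hash)→8720, (C,merge)→10220, (C,nl)→39200, (D,merge)→70070, (D,nl)→721520; best=4520 via (C,hash)
  {ABCD}: card=72000; try (C,hash)→11920, (A,hash)→13120, (C,merge)→89620, (A,merge)→106120, (C,nl)→365200, (A,nl)→724520; best=11920 via (C,hash)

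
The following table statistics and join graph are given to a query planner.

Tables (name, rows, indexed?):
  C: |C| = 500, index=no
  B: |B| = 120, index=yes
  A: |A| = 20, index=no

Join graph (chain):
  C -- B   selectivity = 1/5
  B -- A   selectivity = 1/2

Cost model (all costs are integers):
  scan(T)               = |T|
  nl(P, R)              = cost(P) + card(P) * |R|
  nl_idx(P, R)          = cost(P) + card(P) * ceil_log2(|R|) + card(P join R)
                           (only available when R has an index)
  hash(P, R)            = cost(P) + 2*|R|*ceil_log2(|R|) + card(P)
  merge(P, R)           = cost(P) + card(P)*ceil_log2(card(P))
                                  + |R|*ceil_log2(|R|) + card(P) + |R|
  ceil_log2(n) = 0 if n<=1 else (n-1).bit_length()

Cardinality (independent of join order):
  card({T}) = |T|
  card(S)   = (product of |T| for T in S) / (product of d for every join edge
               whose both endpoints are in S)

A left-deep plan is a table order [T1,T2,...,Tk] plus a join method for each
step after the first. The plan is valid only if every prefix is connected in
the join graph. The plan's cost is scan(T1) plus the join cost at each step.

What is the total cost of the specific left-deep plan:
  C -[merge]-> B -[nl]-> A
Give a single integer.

246460

step 1: scan C: cost=500, card=500
step 2: join B via merge
    card(P join B) = 500*120/(5) = 12000
    cost = 500 + 500*9 + 120*7 + 500 + 120 = 6460
step 3: join A via nl
    card(P join A) = 12000*20/(2) = 120000
    cost = 6460 + 12000*20 = 246460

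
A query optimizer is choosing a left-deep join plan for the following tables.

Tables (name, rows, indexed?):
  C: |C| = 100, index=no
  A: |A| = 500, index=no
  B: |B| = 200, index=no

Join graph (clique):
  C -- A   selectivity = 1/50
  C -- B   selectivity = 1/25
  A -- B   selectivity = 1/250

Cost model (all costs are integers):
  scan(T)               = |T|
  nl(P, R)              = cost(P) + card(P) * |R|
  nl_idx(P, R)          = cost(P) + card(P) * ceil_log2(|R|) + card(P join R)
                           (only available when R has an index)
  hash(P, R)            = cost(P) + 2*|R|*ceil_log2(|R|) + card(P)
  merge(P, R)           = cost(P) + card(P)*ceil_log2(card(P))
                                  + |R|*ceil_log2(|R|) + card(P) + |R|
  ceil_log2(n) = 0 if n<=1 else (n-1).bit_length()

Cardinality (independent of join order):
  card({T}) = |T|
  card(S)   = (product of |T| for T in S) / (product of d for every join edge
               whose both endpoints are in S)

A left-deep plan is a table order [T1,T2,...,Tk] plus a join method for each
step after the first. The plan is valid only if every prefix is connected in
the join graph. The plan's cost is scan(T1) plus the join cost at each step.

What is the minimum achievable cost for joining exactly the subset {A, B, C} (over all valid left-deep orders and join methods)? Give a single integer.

6000

Selinger DP over subsets of {A,B,C}:
  {C}: scan cost=100, card=100
  {A}: scan cost=500, card=500
  {B}: scan cost=200, card=200
  {AC}: card=1000; try (C,hash)→2400, (A,merge)→5900, (C,merge)→6300, (A,hash)→9200, (A,nl)→50100, (C,nl)→50500; best=2400 via (C,hash)
  {BC}: card=800; try (C,hash)→1800, (B,merge)→2700, (C,merge)→2800, (B,hash)→3400, (B,nl)→20100, (C,nl)→20200; best=1800 via (C,hash)
  {AB}: card=400; try (B,hash)→4200, (A,merge)→7000, (B,merge)→7300, (A,hash)→9400, (A,nl)→100200, (B,nl)→100500; best=4200 via (B,hash)
  {ABC}: card=32; try (C,hash)→6000, (B,hash)→6600, (C,merge)→9000, (A,hash)→11600, (B,merge)→15200, (A,merge)→15600 …(+3); best=6000 via (C,hash)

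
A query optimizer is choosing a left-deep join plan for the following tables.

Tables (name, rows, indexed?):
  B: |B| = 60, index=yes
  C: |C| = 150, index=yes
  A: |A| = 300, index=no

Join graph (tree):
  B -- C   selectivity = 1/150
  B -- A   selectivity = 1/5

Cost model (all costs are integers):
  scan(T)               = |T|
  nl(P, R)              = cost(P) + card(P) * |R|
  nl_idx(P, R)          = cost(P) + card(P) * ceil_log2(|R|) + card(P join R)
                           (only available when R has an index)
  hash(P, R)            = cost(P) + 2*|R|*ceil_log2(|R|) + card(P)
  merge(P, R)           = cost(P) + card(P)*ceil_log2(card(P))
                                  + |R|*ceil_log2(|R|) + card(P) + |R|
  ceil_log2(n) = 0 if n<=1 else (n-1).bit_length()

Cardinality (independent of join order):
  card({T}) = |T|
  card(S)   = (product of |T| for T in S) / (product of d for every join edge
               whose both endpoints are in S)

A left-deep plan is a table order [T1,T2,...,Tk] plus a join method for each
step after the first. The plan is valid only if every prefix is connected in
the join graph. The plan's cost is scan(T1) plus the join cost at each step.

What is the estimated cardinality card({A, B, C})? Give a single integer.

Tables in S: A(300), B(60), C(150)
Edges inside S: B-C(d=150), B-A(d=5)
numerator = 300 * 60 * 150 = 2700000
denominator = 150 * 5 = 750
card(S) = 2700000 / 750 = 3600

3600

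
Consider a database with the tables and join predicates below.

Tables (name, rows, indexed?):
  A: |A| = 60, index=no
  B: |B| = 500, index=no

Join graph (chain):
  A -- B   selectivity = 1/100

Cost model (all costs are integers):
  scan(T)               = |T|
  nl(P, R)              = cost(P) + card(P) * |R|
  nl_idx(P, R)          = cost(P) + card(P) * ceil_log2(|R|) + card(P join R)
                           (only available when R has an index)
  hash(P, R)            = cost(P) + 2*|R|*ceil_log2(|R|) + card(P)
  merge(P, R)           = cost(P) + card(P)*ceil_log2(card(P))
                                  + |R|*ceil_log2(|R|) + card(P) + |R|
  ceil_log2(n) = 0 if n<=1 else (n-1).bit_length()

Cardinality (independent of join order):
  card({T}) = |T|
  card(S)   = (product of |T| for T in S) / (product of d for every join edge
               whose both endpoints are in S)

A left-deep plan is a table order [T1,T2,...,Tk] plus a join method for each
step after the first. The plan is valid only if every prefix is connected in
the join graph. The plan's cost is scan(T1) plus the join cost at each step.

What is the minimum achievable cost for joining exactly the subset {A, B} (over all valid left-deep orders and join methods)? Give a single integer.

1720

Selinger DP over subsets of {A,B}:
  {A}: scan cost=60, card=60
  {B}: scan cost=500, card=500
  {AB}: card=300; try (A,hash)→1720, (B,merge)→5480, (A,merge)→5920, (B,hash)→9120, (B,nl)→30060, (A,nl)→30500; best=1720 via (A,hash)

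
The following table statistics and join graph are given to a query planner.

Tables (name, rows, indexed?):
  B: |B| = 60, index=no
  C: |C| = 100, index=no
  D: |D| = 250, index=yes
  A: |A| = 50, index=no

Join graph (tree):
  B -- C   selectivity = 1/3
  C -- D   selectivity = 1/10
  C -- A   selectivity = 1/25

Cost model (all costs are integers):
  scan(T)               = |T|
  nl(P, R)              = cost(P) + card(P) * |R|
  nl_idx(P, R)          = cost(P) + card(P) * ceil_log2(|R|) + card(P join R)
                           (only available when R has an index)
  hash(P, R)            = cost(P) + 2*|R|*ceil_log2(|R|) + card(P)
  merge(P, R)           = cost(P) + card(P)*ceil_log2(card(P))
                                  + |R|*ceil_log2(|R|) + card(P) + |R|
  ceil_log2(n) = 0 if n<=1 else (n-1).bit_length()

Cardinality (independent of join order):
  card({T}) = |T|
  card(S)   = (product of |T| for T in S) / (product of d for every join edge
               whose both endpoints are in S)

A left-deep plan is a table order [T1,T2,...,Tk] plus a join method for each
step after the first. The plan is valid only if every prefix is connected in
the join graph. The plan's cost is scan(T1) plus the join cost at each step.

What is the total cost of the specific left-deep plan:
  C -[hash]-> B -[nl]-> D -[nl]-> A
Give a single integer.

step 1: scan C: cost=100, card=100
step 2: join B via hash
    card(P join B) = 100*60/(3) = 2000
    cost = 100 + 2*60*6 + 100 = 920
step 3: join D via nl
    card(P join D) = 2000*250/(10) = 50000
    cost = 920 + 2000*250 = 500920
step 4: join A via nl
    card(P join A) = 50000*50/(25) = 100000
    cost = 500920 + 50000*50 = 3000920

3000920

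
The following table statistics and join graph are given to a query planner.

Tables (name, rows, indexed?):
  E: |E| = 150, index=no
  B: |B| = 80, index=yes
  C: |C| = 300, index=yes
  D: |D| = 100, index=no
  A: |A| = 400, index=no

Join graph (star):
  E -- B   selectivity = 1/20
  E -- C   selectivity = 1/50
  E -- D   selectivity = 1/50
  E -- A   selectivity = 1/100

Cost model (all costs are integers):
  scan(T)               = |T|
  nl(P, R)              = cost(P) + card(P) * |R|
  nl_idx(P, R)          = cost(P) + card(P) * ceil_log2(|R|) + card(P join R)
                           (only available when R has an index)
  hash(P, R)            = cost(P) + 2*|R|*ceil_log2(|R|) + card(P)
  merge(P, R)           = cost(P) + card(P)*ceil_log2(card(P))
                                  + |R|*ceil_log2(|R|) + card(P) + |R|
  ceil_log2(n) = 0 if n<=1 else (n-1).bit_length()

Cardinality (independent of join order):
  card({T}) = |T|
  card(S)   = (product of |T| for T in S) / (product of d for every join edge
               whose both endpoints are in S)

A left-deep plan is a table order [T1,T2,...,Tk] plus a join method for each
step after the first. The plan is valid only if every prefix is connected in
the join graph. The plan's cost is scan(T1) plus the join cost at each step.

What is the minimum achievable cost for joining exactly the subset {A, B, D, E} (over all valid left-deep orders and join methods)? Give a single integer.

Selinger DP over subsets of {A,B,D,E}:
  {E}: scan cost=150, card=150
  {B}: scan cost=80, card=80
  {D}: scan cost=100, card=100
  {A}: scan cost=400, card=400
  {BE}: card=600; try (B,hash)→1420, (B,nl_idx)→1800, (E,merge)→2070, (B,merge)→2140, (E,hash)→2560, (E,nl)→12080 …(+1); best=1420 via (B,hash)
  {DE}: card=300; try (D,hash)→1700, (E,merge)→2250, (D,merge)→2300, (E,hash)→2600, (E,nl)→15100, (D,nl)→15150; best=1700 via (D,hash)
  {AE}: card=600; try (E,hash)→3200, (A,merge)→5500, (E,merge)→5750, (A,hash)→7500, (A,nl)→60150, (E,nl)→60400; best=3200 via (E,hash)
  {BDE}: card=1200; try (B,hash)→3120, (D,hash)→3420, (B,nl_idx)→5000, (B,merge)→5340, (D,merge)→8820, (B,nl)→25700 …(+1); best=3120 via (B,hash)
  {ABE}: card=2400; try (B,hash)→4920, (A,hash)→9220, (B,nl_idx)→9800, (B,merge)→10440, (A,merge)→12020, (B,nl)→51200 …(+1); best=4920 via (B,hash)
  {ADE}: card=1200; try (D,hash)→5200, (A,merge)→8700, (A,hash)→9200, (D,merge)→10600, (D,nl)→63200, (A,nl)→121700; best=5200 via (D,hash)
  {ABDE}: card=4800; try (B,hash)→7520, (D,hash)→8720, (A,hash)→11520, (B,nl_idx)→18400, (B,merge)→20240, (A,merge)→21520 …(+4); best=7520 via (B,hash)

7520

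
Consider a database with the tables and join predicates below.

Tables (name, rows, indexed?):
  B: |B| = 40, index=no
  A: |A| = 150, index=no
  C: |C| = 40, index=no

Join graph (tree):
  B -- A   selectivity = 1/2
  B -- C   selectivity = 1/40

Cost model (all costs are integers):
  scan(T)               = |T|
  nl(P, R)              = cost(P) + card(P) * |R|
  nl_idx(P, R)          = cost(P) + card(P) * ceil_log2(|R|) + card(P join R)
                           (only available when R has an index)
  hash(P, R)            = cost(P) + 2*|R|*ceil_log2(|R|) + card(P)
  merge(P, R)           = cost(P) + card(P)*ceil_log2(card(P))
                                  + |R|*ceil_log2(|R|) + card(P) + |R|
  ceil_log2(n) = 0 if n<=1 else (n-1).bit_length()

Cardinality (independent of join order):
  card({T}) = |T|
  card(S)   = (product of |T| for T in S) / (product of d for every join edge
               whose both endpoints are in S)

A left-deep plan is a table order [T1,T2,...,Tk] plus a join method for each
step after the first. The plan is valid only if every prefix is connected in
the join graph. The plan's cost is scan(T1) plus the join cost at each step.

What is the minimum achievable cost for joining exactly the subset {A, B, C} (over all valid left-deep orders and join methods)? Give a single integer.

2190

Selinger DP over subsets of {A,B,C}:
  {B}: scan cost=40, card=40
  {A}: scan cost=150, card=150
  {C}: scan cost=40, card=40
  {AB}: card=3000; try (B,hash)→780, (A,merge)→1670, (B,merge)→1780, (A,hash)→2480, (A,nl)→6040, (B,nl)→6150; best=780 via (B,hash)
  {BC}: card=40; try (C,hash)→560, (B,hash)→560, (C,merge)→600, (B,merge)→600, (C,nl)→1640, (B,nl)→1640; best=560 via (C,hash)
  {ABC}: card=3000; try (A,merge)→2190, (A,hash)→3000, (C,hash)→4260, (A,nl)→6560, (C,merge)→40060, (C,nl)→120780; best=2190 via (A,merge)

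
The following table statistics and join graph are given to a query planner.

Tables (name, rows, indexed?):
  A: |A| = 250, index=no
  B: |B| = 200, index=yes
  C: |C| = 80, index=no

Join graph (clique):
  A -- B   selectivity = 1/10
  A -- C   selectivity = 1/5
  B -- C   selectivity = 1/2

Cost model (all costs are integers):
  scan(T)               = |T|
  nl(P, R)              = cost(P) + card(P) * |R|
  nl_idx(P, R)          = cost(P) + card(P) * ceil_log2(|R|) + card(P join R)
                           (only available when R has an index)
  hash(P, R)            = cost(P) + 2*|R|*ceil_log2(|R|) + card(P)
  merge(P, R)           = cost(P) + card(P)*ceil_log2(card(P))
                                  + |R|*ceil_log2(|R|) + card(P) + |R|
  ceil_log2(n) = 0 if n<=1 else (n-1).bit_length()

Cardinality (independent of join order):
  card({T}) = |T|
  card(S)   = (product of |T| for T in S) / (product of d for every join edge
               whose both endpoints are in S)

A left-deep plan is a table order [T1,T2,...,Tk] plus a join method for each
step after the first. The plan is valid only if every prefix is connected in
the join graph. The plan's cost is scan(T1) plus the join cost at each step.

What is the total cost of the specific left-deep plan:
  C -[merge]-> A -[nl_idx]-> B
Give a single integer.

step 1: scan C: cost=80, card=80
step 2: join A via merge
    card(P join A) = 80*250/(5) = 4000
    cost = 80 + 80*7 + 250*8 + 80 + 250 = 2970
step 3: join B via nl_idx
    card(P join B) = 4000*200/(10*2) = 40000
    cost = 2970 + 4000*8 + 40000 = 74970

74970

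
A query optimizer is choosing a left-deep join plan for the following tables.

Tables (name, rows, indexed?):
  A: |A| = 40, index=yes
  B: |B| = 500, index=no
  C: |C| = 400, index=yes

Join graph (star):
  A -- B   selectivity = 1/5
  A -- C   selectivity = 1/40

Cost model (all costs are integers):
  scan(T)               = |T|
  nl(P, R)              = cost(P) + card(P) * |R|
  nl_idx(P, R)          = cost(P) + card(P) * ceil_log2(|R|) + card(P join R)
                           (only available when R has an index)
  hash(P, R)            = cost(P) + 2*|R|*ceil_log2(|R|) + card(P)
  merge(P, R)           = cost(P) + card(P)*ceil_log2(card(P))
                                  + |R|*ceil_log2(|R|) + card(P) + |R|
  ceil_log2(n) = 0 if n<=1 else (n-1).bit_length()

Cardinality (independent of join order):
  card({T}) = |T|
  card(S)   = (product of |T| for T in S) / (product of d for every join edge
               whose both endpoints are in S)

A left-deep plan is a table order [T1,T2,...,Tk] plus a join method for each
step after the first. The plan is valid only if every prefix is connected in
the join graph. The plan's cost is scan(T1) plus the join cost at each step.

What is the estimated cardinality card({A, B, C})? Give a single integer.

40000

Tables in S: A(40), B(500), C(400)
Edges inside S: A-B(d=5), A-C(d=40)
numerator = 40 * 500 * 400 = 8000000
denominator = 5 * 40 = 200
card(S) = 8000000 / 200 = 40000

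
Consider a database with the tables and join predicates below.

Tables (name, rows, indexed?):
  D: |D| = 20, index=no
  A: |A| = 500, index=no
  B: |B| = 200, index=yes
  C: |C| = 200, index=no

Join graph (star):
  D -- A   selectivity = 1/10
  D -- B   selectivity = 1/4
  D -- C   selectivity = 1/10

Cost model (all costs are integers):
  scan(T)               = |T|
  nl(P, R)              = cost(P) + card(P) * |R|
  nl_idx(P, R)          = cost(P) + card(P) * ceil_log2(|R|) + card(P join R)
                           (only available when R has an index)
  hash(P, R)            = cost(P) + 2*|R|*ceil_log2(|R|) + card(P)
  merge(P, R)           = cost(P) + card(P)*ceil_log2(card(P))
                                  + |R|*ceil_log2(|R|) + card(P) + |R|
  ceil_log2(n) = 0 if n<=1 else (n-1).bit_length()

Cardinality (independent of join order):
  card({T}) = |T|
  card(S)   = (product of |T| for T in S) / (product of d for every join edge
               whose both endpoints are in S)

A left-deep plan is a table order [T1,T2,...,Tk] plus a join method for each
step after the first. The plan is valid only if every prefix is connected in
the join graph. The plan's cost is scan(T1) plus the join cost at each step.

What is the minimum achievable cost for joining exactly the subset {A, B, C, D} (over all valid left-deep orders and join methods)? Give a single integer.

Selinger DP over subsets of {A,B,C,D}:
  {D}: scan cost=20, card=20
  {A}: scan cost=500, card=500
  {B}: scan cost=200, card=200
  {C}: scan cost=200, card=200
  {AD}: card=1000; try (D,hash)→1200, (A,merge)→5140, (D,merge)→5620, (A,hash)→9040, (A,nl)→10020, (D,nl)→10500; best=1200 via (D,hash)
  {BD}: card=1000; try (D,hash)→600, (B,nl_idx)→1180, (B,merge)→1940, (D,merge)→2120, (B,hash)→3240, (B,nl)→4020 …(+1); best=600 via (D,hash)
  {CD}: card=400; try (D,hash)→600, (C,merge)→1940, (D,merge)→2120, (C,hash)→3240, (C,nl)→4020, (D,nl)→4200; best=600 via (D,hash)
  {ABD}: card=50000; try (B,hash)→5400, (A,hash)→10600, (B,merge)→14000, (A,merge)→16600, (B,nl_idx)→59200, (B,nl)→201200 …(+1); best=5400 via (B,hash)
  {ACD}: card=20000; try (C,hash)→5400, (A,merge)→9600, (A,hash)→10000, (C,merge)→14000, (A,nl)→200600, (C,nl)→201200; best=5400 via (C,hash)
  {BCD}: card=20000; try (B,hash)→4200, (C,hash)→4800, (B,merge)→6400, (C,merge)→13400, (B,nl_idx)→23800, (B,nl)→80600 …(+1); best=4200 via (B,hash)
  {ABCD}: card=1000000; try (B,hash)→28600, (A,hash)→33200, (C,hash)→58600, (B,merge)→327200, (A,merge)→329200, (C,merge)→857200 …(+4); best=28600 via (B,hash)

28600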